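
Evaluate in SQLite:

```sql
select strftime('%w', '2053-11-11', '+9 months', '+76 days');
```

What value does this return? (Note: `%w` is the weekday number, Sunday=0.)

1

First apply '+9 months', '+76 days': 2053-11-11 → 2054-10-26.
2054-10-26 is a Monday; with Sunday=0 that is 1.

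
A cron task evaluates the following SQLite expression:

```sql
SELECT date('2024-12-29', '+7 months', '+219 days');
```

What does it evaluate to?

2026-03-05

Adding +7 months to 2024-12-29 gives 2025-07-29.
Applying '+219 days' to 2025-07-29: counting 219 days forward gives 2026-03-05.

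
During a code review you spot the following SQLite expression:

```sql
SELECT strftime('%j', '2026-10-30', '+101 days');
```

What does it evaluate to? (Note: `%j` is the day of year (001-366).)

039

First apply '+101 days': 2026-10-30 → 2027-02-08.
Day-of-year for 2027-02-08: days since 2027-01-01 inclusive = 39, zero-padded to 039.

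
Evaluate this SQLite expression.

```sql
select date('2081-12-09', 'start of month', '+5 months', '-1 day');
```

`start of month` rewinds 2081-12-09 to 2081-12-01.
Adding +5 months to 2081-12-01 gives 2082-05-01.
Going back 1 day from 2082-05-01 reaches 2082-04-30 (last day of April, 30 days).

2082-04-30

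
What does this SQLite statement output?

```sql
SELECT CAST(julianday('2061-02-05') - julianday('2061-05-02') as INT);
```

23 days remain in February 2061 after the 5th (28 − 5).
March 2061: 31 days.
April 2061: 30 days.
Then 2 days into May 2061.
Total: 23 + 31 + 30 + 2 = 86.
The subtraction is earlier − later, so the result is −86 → -86.

-86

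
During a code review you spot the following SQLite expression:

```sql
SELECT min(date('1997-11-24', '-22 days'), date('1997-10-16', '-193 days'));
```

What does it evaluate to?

1997-04-06

date('1997-11-24', '-22 days') → 1997-11-02.
date('1997-10-16', '-193 days') → 1997-04-06.
Earlier of the two is 1997-04-06.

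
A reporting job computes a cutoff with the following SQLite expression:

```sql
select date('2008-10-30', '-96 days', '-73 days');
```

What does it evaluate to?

2008-05-14

Applying '-96 days' to 2008-10-30: counting 96 days back gives 2008-07-26.
Applying '-73 days' to 2008-07-26: counting 73 days back gives 2008-05-14.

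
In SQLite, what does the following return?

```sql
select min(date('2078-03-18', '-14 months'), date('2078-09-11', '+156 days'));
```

date('2078-03-18', '-14 months') → 2077-01-18.
date('2078-09-11', '+156 days') → 2079-02-14.
Earlier of the two is 2077-01-18.

2077-01-18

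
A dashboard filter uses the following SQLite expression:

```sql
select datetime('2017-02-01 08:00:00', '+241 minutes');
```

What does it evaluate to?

241 minutes = 4h 1m; +241 minutes from 2017-02-01 08:00:00 is 2017-02-01 12:01:00.

2017-02-01 12:01:00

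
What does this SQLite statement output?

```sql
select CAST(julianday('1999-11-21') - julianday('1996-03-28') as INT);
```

3 days remain in March 1996 after the 28th (31 − 28).
Full months from April 1996 through October 1999 contribute their day counts.
Then 21 days into November 1999.
Total: 3 + 30 + 31 + 30 + 31 + 31 + 30 + 31 + 30 + 31 + 31 + 28 + 31 + 30 + 31 + 30 + 31 + 31 + 30 + 31 + 30 + 31 + 31 + 28 + 31 + 30 + 31 + 30 + 31 + 31 + 30 + 31 + 30 + 31 + 31 + 28 + 31 + 30 + 31 + 30 + 31 + 31 + 30 + 31 + 21 = 1333.

1333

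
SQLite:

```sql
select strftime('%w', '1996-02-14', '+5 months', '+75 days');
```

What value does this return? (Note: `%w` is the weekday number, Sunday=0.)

5

First apply '+5 months', '+75 days': 1996-02-14 → 1996-09-27.
1996-09-27 is a Friday; with Sunday=0 that is 5.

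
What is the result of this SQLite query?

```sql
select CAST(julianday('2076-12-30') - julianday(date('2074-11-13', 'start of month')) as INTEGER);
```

790

`start of month` rewinds 2074-11-13 to 2074-11-01.
29 days remain in November 2074 after the 1st (30 − 1).
Full months from December 2074 through November 2076 contribute their day counts.
Then 30 days into December 2076.
Total: 29 + 31 + 31 + 28 + 31 + 30 + 31 + 30 + 31 + 31 + 30 + 31 + 30 + 31 + 31 + 29 + 31 + 30 + 31 + 30 + 31 + 31 + 30 + 31 + 30 + 30 = 790.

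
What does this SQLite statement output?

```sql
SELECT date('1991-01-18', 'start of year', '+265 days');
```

1991-09-23

`start of year` rewinds 1991-01-18 to 1991-01-01.
Applying '+265 days' to 1991-01-01: counting 265 days forward gives 1991-09-23.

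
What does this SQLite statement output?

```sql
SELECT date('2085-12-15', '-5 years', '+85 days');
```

2081-03-10

Adding -5 years to 2085-12-15 gives 2080-12-15.
Applying '+85 days' to 2080-12-15: counting 85 days forward gives 2081-03-10.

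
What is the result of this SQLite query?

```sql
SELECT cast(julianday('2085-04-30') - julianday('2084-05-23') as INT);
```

8 days remain in May 2084 after the 23rd (31 − 23).
Full months from June 2084 through March 2085 contribute their day counts.
Then 30 days into April 2085.
Total: 8 + 30 + 31 + 31 + 30 + 31 + 30 + 31 + 31 + 28 + 31 + 30 = 342.

342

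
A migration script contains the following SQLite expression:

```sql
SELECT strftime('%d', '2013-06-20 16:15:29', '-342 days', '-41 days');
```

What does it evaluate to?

02

First apply '-342 days', '-41 days': 2013-06-20 16:15:29 → 2012-06-02 16:15:29.
`%d` extracts the 2-digit day of month: 02.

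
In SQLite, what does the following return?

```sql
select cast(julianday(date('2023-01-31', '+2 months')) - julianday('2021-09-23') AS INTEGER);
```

554

Adding +2 months to 2023-01-31 gives 2023-03-31.
7 days remain in September 2021 after the 23rd (30 − 23).
Full months from October 2021 through February 2023 contribute their day counts.
Then 31 days into March 2023.
Total: 7 + 31 + 30 + 31 + 31 + 28 + 31 + 30 + 31 + 30 + 31 + 31 + 30 + 31 + 30 + 31 + 31 + 28 + 31 = 554.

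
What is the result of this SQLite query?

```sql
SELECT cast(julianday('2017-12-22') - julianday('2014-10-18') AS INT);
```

13 days remain in October 2014 after the 18th (31 − 18).
Full months from November 2014 through November 2017 contribute their day counts.
Then 22 days into December 2017.
Total: 13 + 30 + 31 + 31 + 28 + 31 + 30 + 31 + 30 + 31 + 31 + 30 + 31 + 30 + 31 + 31 + 29 + 31 + 30 + 31 + 30 + 31 + 31 + 30 + 31 + 30 + 31 + 31 + 28 + 31 + 30 + 31 + 30 + 31 + 31 + 30 + 31 + 30 + 22 = 1161.

1161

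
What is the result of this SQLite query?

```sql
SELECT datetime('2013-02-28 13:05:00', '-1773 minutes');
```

1773 minutes = 29h 33m; -1773 minutes from 2013-02-28 13:05:00 is 2013-02-27 07:32:00 (crosses midnight).

2013-02-27 07:32:00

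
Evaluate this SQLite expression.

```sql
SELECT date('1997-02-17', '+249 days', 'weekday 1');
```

Applying '+249 days' to 1997-02-17: counting 249 days forward gives 1997-10-24.
`weekday 1` advances to the next Monday; 1997-10-24 is a Friday, so it moves forward to 1997-10-27.

1997-10-27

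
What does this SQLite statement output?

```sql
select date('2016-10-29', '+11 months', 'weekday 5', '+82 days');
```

2017-12-20

Adding +11 months to 2016-10-29 gives 2017-09-29.
`weekday 5` advances to the next Friday; 2017-09-29 is already a Friday, so it stays at 2017-09-29.
Applying '+82 days' to 2017-09-29: counting 82 days forward gives 2017-12-20.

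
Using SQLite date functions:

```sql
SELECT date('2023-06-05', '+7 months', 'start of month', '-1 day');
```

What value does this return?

2023-12-31

Adding +7 months to 2023-06-05 gives 2024-01-05.
`start of month` rewinds 2024-01-05 to 2024-01-01.
Going back 1 day from 2024-01-01 reaches 2023-12-31 (last day of December, 31 days).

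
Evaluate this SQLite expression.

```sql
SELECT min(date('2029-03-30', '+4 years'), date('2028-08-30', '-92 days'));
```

date('2029-03-30', '+4 years') → 2033-03-30.
date('2028-08-30', '-92 days') → 2028-05-30.
Earlier of the two is 2028-05-30.

2028-05-30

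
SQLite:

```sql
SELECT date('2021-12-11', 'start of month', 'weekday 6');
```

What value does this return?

`start of month` rewinds 2021-12-11 to 2021-12-01.
`weekday 6` advances to the next Saturday; 2021-12-01 is a Wednesday, so it moves forward to 2021-12-04.

2021-12-04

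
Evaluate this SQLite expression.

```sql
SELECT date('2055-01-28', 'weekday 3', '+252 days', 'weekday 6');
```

2055-10-16

`weekday 3` advances to the next Wednesday; 2055-01-28 is a Thursday, so it moves forward to 2055-02-03.
Applying '+252 days' to 2055-02-03: counting 252 days forward gives 2055-10-13.
`weekday 6` advances to the next Saturday; 2055-10-13 is a Wednesday, so it moves forward to 2055-10-16.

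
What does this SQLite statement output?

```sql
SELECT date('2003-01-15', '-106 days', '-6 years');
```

1996-10-01

Applying '-106 days' to 2003-01-15: counting 106 days back gives 2002-10-01.
Adding -6 years to 2002-10-01 gives 1996-10-01.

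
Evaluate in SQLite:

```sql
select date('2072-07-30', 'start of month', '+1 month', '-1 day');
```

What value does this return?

2072-07-31

`start of month` rewinds 2072-07-30 to 2072-07-01.
Adding +1 month to 2072-07-01 gives 2072-08-01.
Going back 1 day from 2072-08-01 reaches 2072-07-31 (last day of July, 31 days).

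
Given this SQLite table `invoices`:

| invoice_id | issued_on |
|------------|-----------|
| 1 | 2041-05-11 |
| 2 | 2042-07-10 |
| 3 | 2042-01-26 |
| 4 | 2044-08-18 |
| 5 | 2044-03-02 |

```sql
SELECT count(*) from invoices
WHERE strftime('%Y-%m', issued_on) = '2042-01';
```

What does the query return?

Rows with year-month 2042-01: 2042-01-26 → 1.

1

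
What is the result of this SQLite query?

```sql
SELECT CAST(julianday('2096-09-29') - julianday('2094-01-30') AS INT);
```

973

1 day remains in January 2094 after the 30th (31 − 30).
Full months from February 2094 through August 2096 contribute their day counts.
Then 29 days into September 2096.
Total: 1 + 28 + 31 + 30 + 31 + 30 + 31 + 31 + 30 + 31 + 30 + 31 + 31 + 28 + 31 + 30 + 31 + 30 + 31 + 31 + 30 + 31 + 30 + 31 + 31 + 29 + 31 + 30 + 31 + 30 + 31 + 31 + 29 = 973.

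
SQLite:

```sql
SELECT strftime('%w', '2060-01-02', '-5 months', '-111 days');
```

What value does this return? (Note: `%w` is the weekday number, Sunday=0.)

0

First apply '-5 months', '-111 days': 2060-01-02 → 2059-04-13.
2059-04-13 is a Sunday; with Sunday=0 that is 0.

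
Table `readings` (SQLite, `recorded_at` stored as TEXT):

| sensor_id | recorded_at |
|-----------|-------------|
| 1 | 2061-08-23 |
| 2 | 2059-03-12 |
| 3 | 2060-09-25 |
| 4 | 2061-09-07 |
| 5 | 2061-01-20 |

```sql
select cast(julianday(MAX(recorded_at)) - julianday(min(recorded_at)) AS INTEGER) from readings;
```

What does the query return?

910

MIN = 2059-03-12, MAX = 2061-09-07.
19 days remain in March 2059 after the 12th (31 − 12).
Full months from April 2059 through August 2061 contribute their day counts.
Then 7 days into September 2061.
Total: 19 + 30 + 31 + 30 + 31 + 31 + 30 + 31 + 30 + 31 + 31 + 29 + 31 + 30 + 31 + 30 + 31 + 31 + 30 + 31 + 30 + 31 + 31 + 28 + 31 + 30 + 31 + 30 + 31 + 31 + 7 = 910.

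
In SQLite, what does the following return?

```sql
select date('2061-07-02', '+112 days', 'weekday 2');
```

Applying '+112 days' to 2061-07-02: counting 112 days forward gives 2061-10-22.
`weekday 2` advances to the next Tuesday; 2061-10-22 is a Saturday, so it moves forward to 2061-10-25.

2061-10-25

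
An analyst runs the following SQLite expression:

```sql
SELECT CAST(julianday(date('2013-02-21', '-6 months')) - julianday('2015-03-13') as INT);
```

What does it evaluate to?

-934

Adding -6 months to 2013-02-21 gives 2012-08-21.
10 days remain in August 2012 after the 21st (31 − 21).
Full months from September 2012 through February 2015 contribute their day counts.
Then 13 days into March 2015.
Total: 10 + 30 + 31 + 30 + 31 + 31 + 28 + 31 + 30 + 31 + 30 + 31 + 31 + 30 + 31 + 30 + 31 + 31 + 28 + 31 + 30 + 31 + 30 + 31 + 31 + 30 + 31 + 30 + 31 + 31 + 28 + 13 = 934.
The subtraction is earlier − later, so the result is −934 → -934.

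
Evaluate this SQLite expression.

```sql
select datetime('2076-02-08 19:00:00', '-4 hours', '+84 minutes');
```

-4 hours from 2076-02-08 19:00:00 is 2076-02-08 15:00:00.
84 minutes = 1h 24m; +84 minutes from 2076-02-08 15:00:00 is 2076-02-08 16:24:00.

2076-02-08 16:24:00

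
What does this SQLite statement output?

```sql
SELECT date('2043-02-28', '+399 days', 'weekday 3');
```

2044-04-06

Applying '+399 days' to 2043-02-28: counting 399 days forward gives 2044-04-02.
`weekday 3` advances to the next Wednesday; 2044-04-02 is a Saturday, so it moves forward to 2044-04-06.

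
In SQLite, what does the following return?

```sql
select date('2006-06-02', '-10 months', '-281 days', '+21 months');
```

2006-07-25

Adding -10 months to 2006-06-02 gives 2005-08-02.
Applying '-281 days' to 2005-08-02: counting 281 days back gives 2004-10-25.
Adding +21 months to 2004-10-25 gives 2006-07-25.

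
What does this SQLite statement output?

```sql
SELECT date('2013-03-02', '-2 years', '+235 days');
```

Adding -2 years to 2013-03-02 gives 2011-03-02.
Applying '+235 days' to 2011-03-02: counting 235 days forward gives 2011-10-23.

2011-10-23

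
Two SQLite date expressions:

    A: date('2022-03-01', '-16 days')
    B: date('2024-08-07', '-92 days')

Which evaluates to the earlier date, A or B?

A

A = 2022-02-13.
B = 2024-05-07.
A is earlier.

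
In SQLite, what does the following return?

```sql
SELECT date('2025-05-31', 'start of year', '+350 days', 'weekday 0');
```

`start of year` rewinds 2025-05-31 to 2025-01-01.
Applying '+350 days' to 2025-01-01: counting 350 days forward gives 2025-12-17.
`weekday 0` advances to the next Sunday; 2025-12-17 is a Wednesday, so it moves forward to 2025-12-21.

2025-12-21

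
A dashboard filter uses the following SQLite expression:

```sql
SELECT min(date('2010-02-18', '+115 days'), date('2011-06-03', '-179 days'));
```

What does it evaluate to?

date('2010-02-18', '+115 days') → 2010-06-13.
date('2011-06-03', '-179 days') → 2010-12-06.
Earlier of the two is 2010-06-13.

2010-06-13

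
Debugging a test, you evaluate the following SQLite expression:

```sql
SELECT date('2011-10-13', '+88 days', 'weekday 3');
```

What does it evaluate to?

2012-01-11

Applying '+88 days' to 2011-10-13: counting 88 days forward gives 2012-01-09.
`weekday 3` advances to the next Wednesday; 2012-01-09 is a Monday, so it moves forward to 2012-01-11.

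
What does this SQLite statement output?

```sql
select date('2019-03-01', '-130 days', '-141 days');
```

Applying '-130 days' to 2019-03-01: counting 130 days back gives 2018-10-22.
Applying '-141 days' to 2018-10-22: counting 141 days back gives 2018-06-03.

2018-06-03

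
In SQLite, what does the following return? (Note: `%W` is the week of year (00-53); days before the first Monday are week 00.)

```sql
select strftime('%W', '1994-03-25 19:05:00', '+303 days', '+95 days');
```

First apply '+303 days', '+95 days': 1994-03-25 19:05:00 → 1995-04-27 19:05:00.
1995-04-27 is a Thursday. SQLite's %W counts Mondays since the year started; the result is 17.

17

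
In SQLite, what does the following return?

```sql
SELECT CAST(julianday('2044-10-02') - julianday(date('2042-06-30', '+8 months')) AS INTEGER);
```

Adding +8 months to 2042-06-30 targets 2043-02-30. February 2043 has only 28 days, so SQLite normalizes the 2-day overflow forward to 2043-03-02.
29 days remain in March 2043 after the 2nd (31 − 2).
Full months from April 2043 through September 2044 contribute their day counts.
Then 2 days into October 2044.
Total: 29 + 30 + 31 + 30 + 31 + 31 + 30 + 31 + 30 + 31 + 31 + 29 + 31 + 30 + 31 + 30 + 31 + 31 + 30 + 2 = 580.

580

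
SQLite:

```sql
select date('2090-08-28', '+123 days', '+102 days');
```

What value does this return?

2091-04-10

Applying '+123 days' to 2090-08-28: counting 123 days forward gives 2090-12-29.
Applying '+102 days' to 2090-12-29: counting 102 days forward gives 2091-04-10.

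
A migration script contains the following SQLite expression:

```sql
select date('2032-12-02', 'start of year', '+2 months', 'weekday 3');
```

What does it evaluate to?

2032-03-03

`start of year` rewinds 2032-12-02 to 2032-01-01.
Adding +2 months to 2032-01-01 gives 2032-03-01.
`weekday 3` advances to the next Wednesday; 2032-03-01 is a Monday, so it moves forward to 2032-03-03.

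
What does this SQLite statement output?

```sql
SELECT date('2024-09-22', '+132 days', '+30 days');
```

2025-03-03

Applying '+132 days' to 2024-09-22: counting 132 days forward gives 2025-02-01.
February 2025 has 28 days; 27 remain after the 1st, so 28 days reach 2025-03-01.
Advancing 2 more days within March lands on 2025-03-03.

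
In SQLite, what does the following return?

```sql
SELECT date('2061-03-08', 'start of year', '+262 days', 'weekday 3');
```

2061-09-21

`start of year` rewinds 2061-03-08 to 2061-01-01.
Applying '+262 days' to 2061-01-01: counting 262 days forward gives 2061-09-20.
`weekday 3` advances to the next Wednesday; 2061-09-20 is a Tuesday, so it moves forward to 2061-09-21.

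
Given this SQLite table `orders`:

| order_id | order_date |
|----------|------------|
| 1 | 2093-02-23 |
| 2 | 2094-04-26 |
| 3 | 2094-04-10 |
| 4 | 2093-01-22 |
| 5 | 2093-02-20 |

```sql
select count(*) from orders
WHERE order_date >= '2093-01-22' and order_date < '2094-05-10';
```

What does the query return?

Rows in [2093-01-22, 2094-05-10): 2093-02-23, 2094-04-26, 2094-04-10, 2093-01-22, 2093-02-20 → 5 rows.

5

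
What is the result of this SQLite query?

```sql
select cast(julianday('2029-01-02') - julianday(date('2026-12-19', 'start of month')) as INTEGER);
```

763

`start of month` rewinds 2026-12-19 to 2026-12-01.
30 days remain in December 2026 after the 1st (31 − 1).
Full months from January 2027 through December 2028 contribute their day counts.
Then 2 days into January 2029.
Total: 30 + 31 + 28 + 31 + 30 + 31 + 30 + 31 + 31 + 30 + 31 + 30 + 31 + 31 + 29 + 31 + 30 + 31 + 30 + 31 + 31 + 30 + 31 + 30 + 31 + 2 = 763.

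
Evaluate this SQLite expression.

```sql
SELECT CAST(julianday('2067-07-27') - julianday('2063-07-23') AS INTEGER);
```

1465

8 days remain in July 2063 after the 23rd (31 − 23).
Full months from August 2063 through June 2067 contribute their day counts.
Then 27 days into July 2067.
Total: 8 + 31 + 30 + 31 + 30 + 31 + 31 + 29 + 31 + 30 + 31 + 30 + 31 + 31 + 30 + 31 + 30 + 31 + 31 + 28 + 31 + 30 + 31 + 30 + 31 + 31 + 30 + 31 + 30 + 31 + 31 + 28 + 31 + 30 + 31 + 30 + 31 + 31 + 30 + 31 + 30 + 31 + 31 + 28 + 31 + 30 + 31 + 30 + 27 = 1465.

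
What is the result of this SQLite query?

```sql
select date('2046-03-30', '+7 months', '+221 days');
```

Adding +7 months to 2046-03-30 gives 2046-10-30.
Applying '+221 days' to 2046-10-30: counting 221 days forward gives 2047-06-08.

2047-06-08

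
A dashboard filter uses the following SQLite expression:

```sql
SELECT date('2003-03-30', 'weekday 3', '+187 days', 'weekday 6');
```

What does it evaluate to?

`weekday 3` advances to the next Wednesday; 2003-03-30 is a Sunday, so it moves forward to 2003-04-02.
Applying '+187 days' to 2003-04-02: counting 187 days forward gives 2003-10-06.
`weekday 6` advances to the next Saturday; 2003-10-06 is a Monday, so it moves forward to 2003-10-11.

2003-10-11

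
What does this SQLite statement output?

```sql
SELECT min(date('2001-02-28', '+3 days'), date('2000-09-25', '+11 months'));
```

date('2001-02-28', '+3 days') → 2001-03-03.
date('2000-09-25', '+11 months') → 2001-08-25.
Earlier of the two is 2001-03-03.

2001-03-03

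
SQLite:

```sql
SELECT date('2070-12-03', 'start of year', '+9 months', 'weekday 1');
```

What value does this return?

2070-10-06

`start of year` rewinds 2070-12-03 to 2070-01-01.
Adding +9 months to 2070-01-01 gives 2070-10-01.
`weekday 1` advances to the next Monday; 2070-10-01 is a Wednesday, so it moves forward to 2070-10-06.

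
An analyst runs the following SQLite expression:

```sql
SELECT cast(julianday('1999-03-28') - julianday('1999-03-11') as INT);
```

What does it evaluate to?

Both dates are in March 1999: 28 − 11 = 17.

17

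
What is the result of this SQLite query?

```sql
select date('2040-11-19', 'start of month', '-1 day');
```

2040-10-31

`start of month` rewinds 2040-11-19 to 2040-11-01.
Going back 1 day from 2040-11-01 reaches 2040-10-31 (last day of October, 31 days).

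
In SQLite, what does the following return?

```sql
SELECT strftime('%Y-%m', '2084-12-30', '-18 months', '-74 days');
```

First apply '-18 months', '-74 days': 2084-12-30 → 2083-04-17.
`%Y-%m` extracts the year-month: 2083-04.

2083-04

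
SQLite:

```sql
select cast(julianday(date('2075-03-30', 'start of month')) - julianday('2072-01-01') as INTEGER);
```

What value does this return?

1155

`start of month` rewinds 2075-03-30 to 2075-03-01.
30 days remain in January 2072 after the 1st (31 − 1).
Full months from February 2072 through February 2075 contribute their day counts.
Then 1 day into March 2075.
Total: 30 + 29 + 31 + 30 + 31 + 30 + 31 + 31 + 30 + 31 + 30 + 31 + 31 + 28 + 31 + 30 + 31 + 30 + 31 + 31 + 30 + 31 + 30 + 31 + 31 + 28 + 31 + 30 + 31 + 30 + 31 + 31 + 30 + 31 + 30 + 31 + 31 + 28 + 1 = 1155.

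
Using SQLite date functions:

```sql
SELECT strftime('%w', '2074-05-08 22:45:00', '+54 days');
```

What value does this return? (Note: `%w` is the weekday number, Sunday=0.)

First apply '+54 days': 2074-05-08 22:45:00 → 2074-07-01 22:45:00.
2074-07-01 is a Sunday; with Sunday=0 that is 0.

0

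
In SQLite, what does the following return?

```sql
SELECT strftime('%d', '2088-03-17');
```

`%d` extracts the 2-digit day of month: 17.

17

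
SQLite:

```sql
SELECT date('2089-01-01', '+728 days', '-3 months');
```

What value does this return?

2090-09-30

Applying '+728 days' to 2089-01-01: counting 728 days forward gives 2090-12-30.
Adding -3 months to 2090-12-30 gives 2090-09-30.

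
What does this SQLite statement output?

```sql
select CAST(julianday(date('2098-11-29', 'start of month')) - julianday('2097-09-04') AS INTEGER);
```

`start of month` rewinds 2098-11-29 to 2098-11-01.
26 days remain in September 2097 after the 4th (30 − 4).
Full months from October 2097 through October 2098 contribute their day counts.
Then 1 day into November 2098.
Total: 26 + 31 + 30 + 31 + 31 + 28 + 31 + 30 + 31 + 30 + 31 + 31 + 30 + 31 + 1 = 423.

423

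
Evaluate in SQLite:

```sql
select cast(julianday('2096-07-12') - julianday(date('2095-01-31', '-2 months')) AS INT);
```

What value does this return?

589

Adding -2 months to 2095-01-31 targets 2094-11-31. November 2094 has only 30 days, so SQLite normalizes the 1-day overflow forward to 2094-12-01.
30 days remain in December 2094 after the 1st (31 − 1).
Full months from January 2095 through June 2096 contribute their day counts.
Then 12 days into July 2096.
Total: 30 + 31 + 28 + 31 + 30 + 31 + 30 + 31 + 31 + 30 + 31 + 30 + 31 + 31 + 29 + 31 + 30 + 31 + 30 + 12 = 589.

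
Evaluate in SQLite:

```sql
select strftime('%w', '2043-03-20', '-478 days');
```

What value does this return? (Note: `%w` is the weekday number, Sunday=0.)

3

First apply '-478 days': 2043-03-20 → 2041-11-27.
2041-11-27 is a Wednesday; with Sunday=0 that is 3.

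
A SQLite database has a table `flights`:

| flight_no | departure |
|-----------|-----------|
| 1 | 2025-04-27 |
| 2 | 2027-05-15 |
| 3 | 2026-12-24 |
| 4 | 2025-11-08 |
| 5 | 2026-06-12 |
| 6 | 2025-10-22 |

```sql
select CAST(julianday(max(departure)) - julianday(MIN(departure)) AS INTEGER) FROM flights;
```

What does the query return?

MIN = 2025-04-27, MAX = 2027-05-15.
3 days remain in April 2025 after the 27th (30 − 27).
Full months from May 2025 through April 2027 contribute their day counts.
Then 15 days into May 2027.
Total: 3 + 31 + 30 + 31 + 31 + 30 + 31 + 30 + 31 + 31 + 28 + 31 + 30 + 31 + 30 + 31 + 31 + 30 + 31 + 30 + 31 + 31 + 28 + 31 + 30 + 15 = 748.

748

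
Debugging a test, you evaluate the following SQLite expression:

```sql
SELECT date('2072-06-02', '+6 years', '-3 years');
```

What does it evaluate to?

2075-06-02

Adding +6 years to 2072-06-02 gives 2078-06-02.
Adding -3 years to 2078-06-02 gives 2075-06-02.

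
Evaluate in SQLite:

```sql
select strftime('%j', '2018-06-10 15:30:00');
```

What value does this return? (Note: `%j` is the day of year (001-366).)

Day-of-year for 2018-06-10: days since 2018-01-01 inclusive = 161, zero-padded to 161.

161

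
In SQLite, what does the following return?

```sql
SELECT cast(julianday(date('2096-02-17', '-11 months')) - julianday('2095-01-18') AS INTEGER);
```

58

Adding -11 months to 2096-02-17 gives 2095-03-17.
13 days remain in January 2095 after the 18th (31 − 18).
February 2095: 28 days.
Then 17 days into March 2095.
Total: 13 + 28 + 17 = 58.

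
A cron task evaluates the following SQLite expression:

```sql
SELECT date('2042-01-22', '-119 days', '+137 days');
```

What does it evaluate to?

2042-02-09

Applying '-119 days' to 2042-01-22: counting 119 days back gives 2041-09-25.
Applying '+137 days' to 2041-09-25: counting 137 days forward gives 2042-02-09.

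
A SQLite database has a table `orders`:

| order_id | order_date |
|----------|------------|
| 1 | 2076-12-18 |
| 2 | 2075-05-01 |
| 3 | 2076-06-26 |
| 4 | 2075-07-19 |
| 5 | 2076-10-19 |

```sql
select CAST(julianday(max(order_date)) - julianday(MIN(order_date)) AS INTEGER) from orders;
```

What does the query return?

MIN = 2075-05-01, MAX = 2076-12-18.
30 days remain in May 2075 after the 1st (31 − 1).
Full months from June 2075 through November 2076 contribute their day counts.
Then 18 days into December 2076.
Total: 30 + 30 + 31 + 31 + 30 + 31 + 30 + 31 + 31 + 29 + 31 + 30 + 31 + 30 + 31 + 31 + 30 + 31 + 30 + 18 = 597.

597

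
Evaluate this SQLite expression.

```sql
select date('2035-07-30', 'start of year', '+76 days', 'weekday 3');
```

2035-03-21

`start of year` rewinds 2035-07-30 to 2035-01-01.
Applying '+76 days' to 2035-01-01: counting 76 days forward gives 2035-03-18.
`weekday 3` advances to the next Wednesday; 2035-03-18 is a Sunday, so it moves forward to 2035-03-21.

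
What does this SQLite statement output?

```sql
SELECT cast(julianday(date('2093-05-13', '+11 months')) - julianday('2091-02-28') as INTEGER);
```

1140

Adding +11 months to 2093-05-13 gives 2094-04-13.
0 days remain in February 2091 after the 28th (28 − 28).
Full months from March 2091 through March 2094 contribute their day counts.
Then 13 days into April 2094.
Total: 0 + 31 + 30 + 31 + 30 + 31 + 31 + 30 + 31 + 30 + 31 + 31 + 29 + 31 + 30 + 31 + 30 + 31 + 31 + 30 + 31 + 30 + 31 + 31 + 28 + 31 + 30 + 31 + 30 + 31 + 31 + 30 + 31 + 30 + 31 + 31 + 28 + 31 + 13 = 1140.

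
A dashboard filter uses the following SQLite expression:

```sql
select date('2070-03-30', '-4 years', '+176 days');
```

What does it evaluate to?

2066-09-22

Adding -4 years to 2070-03-30 gives 2066-03-30.
Applying '+176 days' to 2066-03-30: counting 176 days forward gives 2066-09-22.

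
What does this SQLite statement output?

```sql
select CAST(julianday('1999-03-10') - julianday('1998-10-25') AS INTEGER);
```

6 days remain in October 1998 after the 25th (31 − 25).
November 1998: 30 days.
December 1998: 31 days.
January 1999: 31 days.
February 1999: 28 days.
Then 10 days into March 1999.
Total: 6 + 30 + 31 + 31 + 28 + 10 = 136.

136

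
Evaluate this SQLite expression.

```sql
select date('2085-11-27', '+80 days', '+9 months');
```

2086-11-15

Applying '+80 days' to 2085-11-27: counting 80 days forward gives 2086-02-15.
Adding +9 months to 2086-02-15 gives 2086-11-15.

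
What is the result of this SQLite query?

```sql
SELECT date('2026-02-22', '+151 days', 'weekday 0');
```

Applying '+151 days' to 2026-02-22: counting 151 days forward gives 2026-07-23.
`weekday 0` advances to the next Sunday; 2026-07-23 is a Thursday, so it moves forward to 2026-07-26.

2026-07-26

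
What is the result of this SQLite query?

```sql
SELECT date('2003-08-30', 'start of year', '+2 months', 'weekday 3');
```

2003-03-05

`start of year` rewinds 2003-08-30 to 2003-01-01.
Adding +2 months to 2003-01-01 gives 2003-03-01.
`weekday 3` advances to the next Wednesday; 2003-03-01 is a Saturday, so it moves forward to 2003-03-05.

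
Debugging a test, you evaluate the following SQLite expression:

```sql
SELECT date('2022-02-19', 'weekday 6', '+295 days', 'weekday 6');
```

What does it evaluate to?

2022-12-17

`weekday 6` advances to the next Saturday; 2022-02-19 is already a Saturday, so it stays at 2022-02-19.
Applying '+295 days' to 2022-02-19: counting 295 days forward gives 2022-12-11.
`weekday 6` advances to the next Saturday; 2022-12-11 is a Sunday, so it moves forward to 2022-12-17.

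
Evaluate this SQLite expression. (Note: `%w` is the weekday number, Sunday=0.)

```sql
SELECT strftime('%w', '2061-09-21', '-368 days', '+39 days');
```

First apply '-368 days', '+39 days': 2061-09-21 → 2060-10-27.
2060-10-27 is a Wednesday; with Sunday=0 that is 3.

3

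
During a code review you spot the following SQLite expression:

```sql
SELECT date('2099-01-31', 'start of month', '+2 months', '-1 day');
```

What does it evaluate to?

`start of month` rewinds 2099-01-31 to 2099-01-01.
Adding +2 months to 2099-01-01 gives 2099-03-01.
Going back 1 day from 2099-03-01 reaches 2099-02-28 (last day of February, 28 days).

2099-02-28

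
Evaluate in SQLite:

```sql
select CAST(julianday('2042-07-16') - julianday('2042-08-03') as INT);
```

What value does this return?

-18

15 days remain in July 2042 after the 16th (31 − 16).
Then 3 days into August 2042.
Total: 15 + 3 = 18.
The subtraction is earlier − later, so the result is −18 → -18.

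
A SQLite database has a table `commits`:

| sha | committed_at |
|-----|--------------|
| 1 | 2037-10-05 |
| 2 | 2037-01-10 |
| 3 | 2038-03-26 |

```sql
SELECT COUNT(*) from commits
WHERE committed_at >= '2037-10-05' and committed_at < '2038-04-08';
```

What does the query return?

Rows in [2037-10-05, 2038-04-08): 2037-10-05, 2038-03-26 → 2 rows.

2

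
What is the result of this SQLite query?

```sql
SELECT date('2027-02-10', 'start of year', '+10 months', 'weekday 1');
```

2027-11-01

`start of year` rewinds 2027-02-10 to 2027-01-01.
Adding +10 months to 2027-01-01 gives 2027-11-01.
`weekday 1` advances to the next Monday; 2027-11-01 is already a Monday, so it stays at 2027-11-01.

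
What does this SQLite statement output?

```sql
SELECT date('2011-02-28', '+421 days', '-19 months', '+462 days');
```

2011-12-30

Applying '+421 days' to 2011-02-28: counting 421 days forward gives 2012-04-24.
Adding -19 months to 2012-04-24 gives 2010-09-24.
Applying '+462 days' to 2010-09-24: counting 462 days forward gives 2011-12-30.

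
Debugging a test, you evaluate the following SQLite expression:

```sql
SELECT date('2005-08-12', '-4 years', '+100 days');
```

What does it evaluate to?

Adding -4 years to 2005-08-12 gives 2001-08-12.
Applying '+100 days' to 2001-08-12: counting 100 days forward gives 2001-11-20.

2001-11-20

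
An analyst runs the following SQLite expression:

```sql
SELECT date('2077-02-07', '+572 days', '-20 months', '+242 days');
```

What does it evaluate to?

2077-09-01

Applying '+572 days' to 2077-02-07: counting 572 days forward gives 2078-09-02.
Adding -20 months to 2078-09-02 gives 2077-01-02.
Applying '+242 days' to 2077-01-02: counting 242 days forward gives 2077-09-01.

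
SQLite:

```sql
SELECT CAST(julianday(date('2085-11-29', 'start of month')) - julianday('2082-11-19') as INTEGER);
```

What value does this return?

`start of month` rewinds 2085-11-29 to 2085-11-01.
11 days remain in November 2082 after the 19th (30 − 19).
Full months from December 2082 through October 2085 contribute their day counts.
Then 1 day into November 2085.
Total: 11 + 31 + 31 + 28 + 31 + 30 + 31 + 30 + 31 + 31 + 30 + 31 + 30 + 31 + 31 + 29 + 31 + 30 + 31 + 30 + 31 + 31 + 30 + 31 + 30 + 31 + 31 + 28 + 31 + 30 + 31 + 30 + 31 + 31 + 30 + 31 + 1 = 1078.

1078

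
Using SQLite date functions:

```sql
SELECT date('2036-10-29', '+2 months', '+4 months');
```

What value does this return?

Adding +2 months to 2036-10-29 gives 2036-12-29.
Adding +4 months to 2036-12-29 gives 2037-04-29.

2037-04-29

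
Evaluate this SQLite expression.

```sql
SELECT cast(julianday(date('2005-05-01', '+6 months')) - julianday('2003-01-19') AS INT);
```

Adding +6 months to 2005-05-01 gives 2005-11-01.
12 days remain in January 2003 after the 19th (31 − 19).
Full months from February 2003 through October 2005 contribute their day counts.
Then 1 day into November 2005.
Total: 12 + 28 + 31 + 30 + 31 + 30 + 31 + 31 + 30 + 31 + 30 + 31 + 31 + 29 + 31 + 30 + 31 + 30 + 31 + 31 + 30 + 31 + 30 + 31 + 31 + 28 + 31 + 30 + 31 + 30 + 31 + 31 + 30 + 31 + 1 = 1017.

1017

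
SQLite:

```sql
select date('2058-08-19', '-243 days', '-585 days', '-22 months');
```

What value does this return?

2054-07-13

Applying '-243 days' to 2058-08-19: counting 243 days back gives 2057-12-19.
Applying '-585 days' to 2057-12-19: counting 585 days back gives 2056-05-13.
Adding -22 months to 2056-05-13 gives 2054-07-13.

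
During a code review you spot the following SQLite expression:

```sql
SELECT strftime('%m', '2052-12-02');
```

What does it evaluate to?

12

`%m` extracts the 2-digit month (01-12): 12.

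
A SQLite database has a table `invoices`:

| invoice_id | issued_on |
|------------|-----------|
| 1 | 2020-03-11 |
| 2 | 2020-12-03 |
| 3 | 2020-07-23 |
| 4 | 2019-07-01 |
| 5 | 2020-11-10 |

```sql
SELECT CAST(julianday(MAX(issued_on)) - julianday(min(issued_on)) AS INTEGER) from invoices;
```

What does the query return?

521

MIN = 2019-07-01, MAX = 2020-12-03.
30 days remain in July 2019 after the 1st (31 − 1).
Full months from August 2019 through November 2020 contribute their day counts.
Then 3 days into December 2020.
Total: 30 + 31 + 30 + 31 + 30 + 31 + 31 + 29 + 31 + 30 + 31 + 30 + 31 + 31 + 30 + 31 + 30 + 3 = 521.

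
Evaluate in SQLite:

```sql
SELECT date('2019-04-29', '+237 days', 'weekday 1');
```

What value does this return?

2019-12-23

Applying '+237 days' to 2019-04-29: counting 237 days forward gives 2019-12-22.
`weekday 1` advances to the next Monday; 2019-12-22 is a Sunday, so it moves forward to 2019-12-23.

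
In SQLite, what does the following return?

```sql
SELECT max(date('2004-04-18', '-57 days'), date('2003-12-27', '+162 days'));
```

2004-06-06

date('2004-04-18', '-57 days') → 2004-02-21.
date('2003-12-27', '+162 days') → 2004-06-06.
Later of the two is 2004-06-06.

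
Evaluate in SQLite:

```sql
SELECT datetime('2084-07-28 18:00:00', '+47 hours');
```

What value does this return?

+47 hours from 2084-07-28 18:00:00 is 2084-07-30 17:00:00 (crosses midnight).

2084-07-30 17:00:00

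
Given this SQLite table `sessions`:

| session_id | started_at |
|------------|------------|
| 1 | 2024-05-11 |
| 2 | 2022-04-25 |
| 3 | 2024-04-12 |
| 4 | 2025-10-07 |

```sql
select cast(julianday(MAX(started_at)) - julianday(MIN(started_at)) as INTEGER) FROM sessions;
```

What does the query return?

1261

MIN = 2022-04-25, MAX = 2025-10-07.
5 days remain in April 2022 after the 25th (30 − 25).
Full months from May 2022 through September 2025 contribute their day counts.
Then 7 days into October 2025.
Total: 5 + 31 + 30 + 31 + 31 + 30 + 31 + 30 + 31 + 31 + 28 + 31 + 30 + 31 + 30 + 31 + 31 + 30 + 31 + 30 + 31 + 31 + 29 + 31 + 30 + 31 + 30 + 31 + 31 + 30 + 31 + 30 + 31 + 31 + 28 + 31 + 30 + 31 + 30 + 31 + 31 + 30 + 7 = 1261.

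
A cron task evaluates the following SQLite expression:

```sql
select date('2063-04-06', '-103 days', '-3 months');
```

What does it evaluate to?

Applying '-103 days' to 2063-04-06: counting 103 days back gives 2062-12-24.
Adding -3 months to 2062-12-24 gives 2062-09-24.

2062-09-24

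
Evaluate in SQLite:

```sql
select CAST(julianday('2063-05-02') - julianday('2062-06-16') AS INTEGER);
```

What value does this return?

14 days remain in June 2062 after the 16th (30 − 16).
Full months from July 2062 through April 2063 contribute their day counts.
Then 2 days into May 2063.
Total: 14 + 31 + 31 + 30 + 31 + 30 + 31 + 31 + 28 + 31 + 30 + 2 = 320.

320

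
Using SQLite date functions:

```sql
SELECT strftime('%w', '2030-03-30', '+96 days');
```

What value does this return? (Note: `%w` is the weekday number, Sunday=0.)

4

First apply '+96 days': 2030-03-30 → 2030-07-04.
2030-07-04 is a Thursday; with Sunday=0 that is 4.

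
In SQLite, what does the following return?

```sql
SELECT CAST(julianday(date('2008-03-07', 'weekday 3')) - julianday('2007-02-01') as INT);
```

405

`weekday 3` advances to the next Wednesday; 2008-03-07 is a Friday, so it moves forward to 2008-03-12.
27 days remain in February 2007 after the 1st (28 − 1).
Full months from March 2007 through February 2008 contribute their day counts.
Then 12 days into March 2008.
Total: 27 + 31 + 30 + 31 + 30 + 31 + 31 + 30 + 31 + 30 + 31 + 31 + 29 + 12 = 405.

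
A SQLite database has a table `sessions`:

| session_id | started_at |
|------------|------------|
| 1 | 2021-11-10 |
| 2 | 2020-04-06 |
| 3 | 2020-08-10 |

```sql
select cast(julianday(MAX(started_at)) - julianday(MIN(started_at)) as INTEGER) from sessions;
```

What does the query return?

MIN = 2020-04-06, MAX = 2021-11-10.
24 days remain in April 2020 after the 6th (30 − 6).
Full months from May 2020 through October 2021 contribute their day counts.
Then 10 days into November 2021.
Total: 24 + 31 + 30 + 31 + 31 + 30 + 31 + 30 + 31 + 31 + 28 + 31 + 30 + 31 + 30 + 31 + 31 + 30 + 31 + 10 = 583.

583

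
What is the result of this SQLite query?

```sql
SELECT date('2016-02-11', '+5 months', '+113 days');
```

Adding +5 months to 2016-02-11 gives 2016-07-11.
Applying '+113 days' to 2016-07-11: counting 113 days forward gives 2016-11-01.

2016-11-01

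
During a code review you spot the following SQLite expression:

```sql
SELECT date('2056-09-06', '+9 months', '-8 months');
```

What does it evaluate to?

2056-10-06

Adding +9 months to 2056-09-06 gives 2057-06-06.
Adding -8 months to 2057-06-06 gives 2056-10-06.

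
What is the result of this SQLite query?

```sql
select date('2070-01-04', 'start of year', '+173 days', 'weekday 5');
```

`start of year` rewinds 2070-01-04 to 2070-01-01.
Applying '+173 days' to 2070-01-01: counting 173 days forward gives 2070-06-23.
`weekday 5` advances to the next Friday; 2070-06-23 is a Monday, so it moves forward to 2070-06-27.

2070-06-27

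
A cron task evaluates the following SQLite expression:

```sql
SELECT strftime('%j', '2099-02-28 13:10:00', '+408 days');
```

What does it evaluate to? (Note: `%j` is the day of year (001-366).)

First apply '+408 days': 2099-02-28 13:10:00 → 2100-04-12 13:10:00.
Day-of-year for 2100-04-12: days since 2100-01-01 inclusive = 102, zero-padded to 102.

102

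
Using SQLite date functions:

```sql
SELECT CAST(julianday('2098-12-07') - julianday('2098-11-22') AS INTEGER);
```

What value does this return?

8 days remain in November 2098 after the 22nd (30 − 22).
Then 7 days into December 2098.
Total: 8 + 7 = 15.

15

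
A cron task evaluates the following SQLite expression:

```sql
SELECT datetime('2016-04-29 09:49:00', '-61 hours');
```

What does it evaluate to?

2016-04-26 20:49:00

-61 hours from 2016-04-29 09:49:00 is 2016-04-26 20:49:00 (crosses midnight).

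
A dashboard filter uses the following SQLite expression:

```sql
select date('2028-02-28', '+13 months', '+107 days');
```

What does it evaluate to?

2029-07-13

Adding +13 months to 2028-02-28 gives 2029-03-28.
Applying '+107 days' to 2029-03-28: counting 107 days forward gives 2029-07-13.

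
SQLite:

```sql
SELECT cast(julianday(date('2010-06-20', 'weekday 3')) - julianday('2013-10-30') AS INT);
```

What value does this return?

-1225

`weekday 3` advances to the next Wednesday; 2010-06-20 is a Sunday, so it moves forward to 2010-06-23.
7 days remain in June 2010 after the 23rd (30 − 23).
Full months from July 2010 through September 2013 contribute their day counts.
Then 30 days into October 2013.
Total: 7 + 31 + 31 + 30 + 31 + 30 + 31 + 31 + 28 + 31 + 30 + 31 + 30 + 31 + 31 + 30 + 31 + 30 + 31 + 31 + 29 + 31 + 30 + 31 + 30 + 31 + 31 + 30 + 31 + 30 + 31 + 31 + 28 + 31 + 30 + 31 + 30 + 31 + 31 + 30 + 30 = 1225.
The subtraction is earlier − later, so the result is −1225 → -1225.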